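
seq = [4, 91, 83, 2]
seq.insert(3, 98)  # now [4, 91, 83, 98, 2]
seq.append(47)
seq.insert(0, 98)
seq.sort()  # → [2, 4, 47, 83, 91, 98, 98]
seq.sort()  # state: [2, 4, 47, 83, 91, 98, 98]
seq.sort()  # [2, 4, 47, 83, 91, 98, 98]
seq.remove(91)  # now [2, 4, 47, 83, 98, 98]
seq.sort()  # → [2, 4, 47, 83, 98, 98]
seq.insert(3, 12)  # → [2, 4, 47, 12, 83, 98, 98]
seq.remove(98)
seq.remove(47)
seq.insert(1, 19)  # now [2, 19, 4, 12, 83, 98]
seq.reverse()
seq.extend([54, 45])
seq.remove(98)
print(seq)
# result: [83, 12, 4, 19, 2, 54, 45]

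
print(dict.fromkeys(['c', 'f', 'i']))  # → {'c': None, 'f': None, 'i': None}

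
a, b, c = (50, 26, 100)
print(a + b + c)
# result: 176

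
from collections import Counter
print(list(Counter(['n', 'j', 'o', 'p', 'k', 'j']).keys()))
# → ['n', 'j', 'o', 'p', 'k']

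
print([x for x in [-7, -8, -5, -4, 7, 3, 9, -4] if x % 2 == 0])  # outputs [-8, -4, -4]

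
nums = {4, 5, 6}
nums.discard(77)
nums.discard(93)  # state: {4, 5, 6}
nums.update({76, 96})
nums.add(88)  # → {4, 5, 6, 76, 88, 96}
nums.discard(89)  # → {4, 5, 6, 76, 88, 96}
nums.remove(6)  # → {4, 5, 76, 88, 96}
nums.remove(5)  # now {4, 76, 88, 96}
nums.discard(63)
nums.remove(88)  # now {4, 76, 96}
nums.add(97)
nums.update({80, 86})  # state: {4, 76, 80, 86, 96, 97}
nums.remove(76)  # {4, 80, 86, 96, 97}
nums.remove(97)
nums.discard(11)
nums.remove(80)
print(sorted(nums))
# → [4, 86, 96]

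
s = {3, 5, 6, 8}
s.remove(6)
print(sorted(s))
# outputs [3, 5, 8]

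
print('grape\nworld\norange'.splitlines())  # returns ['grape', 'world', 'orange']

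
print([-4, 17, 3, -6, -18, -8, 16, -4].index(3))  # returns 2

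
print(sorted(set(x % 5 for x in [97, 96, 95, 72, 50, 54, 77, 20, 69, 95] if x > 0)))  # [0, 1, 2, 4]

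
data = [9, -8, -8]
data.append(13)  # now [9, -8, -8, 13]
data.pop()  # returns 13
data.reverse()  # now [-8, -8, 9]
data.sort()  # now [-8, -8, 9]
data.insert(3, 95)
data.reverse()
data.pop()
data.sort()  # [-8, 9, 95]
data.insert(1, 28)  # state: [-8, 28, 9, 95]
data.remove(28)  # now [-8, 9, 95]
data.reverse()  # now [95, 9, -8]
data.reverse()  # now [-8, 9, 95]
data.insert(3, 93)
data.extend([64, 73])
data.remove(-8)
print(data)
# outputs [9, 95, 93, 64, 73]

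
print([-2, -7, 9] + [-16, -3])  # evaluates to [-2, -7, 9, -16, -3]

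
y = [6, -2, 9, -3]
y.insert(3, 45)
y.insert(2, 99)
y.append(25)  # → [6, -2, 99, 9, 45, -3, 25]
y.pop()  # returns 25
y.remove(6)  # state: [-2, 99, 9, 45, -3]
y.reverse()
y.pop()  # -2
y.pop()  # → 99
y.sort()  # [-3, 9, 45]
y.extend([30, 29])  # [-3, 9, 45, 30, 29]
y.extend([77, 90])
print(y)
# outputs [-3, 9, 45, 30, 29, 77, 90]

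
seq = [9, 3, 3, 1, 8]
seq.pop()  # 8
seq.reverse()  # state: [1, 3, 3, 9]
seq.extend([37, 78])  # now [1, 3, 3, 9, 37, 78]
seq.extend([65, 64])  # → [1, 3, 3, 9, 37, 78, 65, 64]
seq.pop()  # 64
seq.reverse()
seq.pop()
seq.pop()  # 3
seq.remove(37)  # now [65, 78, 9, 3]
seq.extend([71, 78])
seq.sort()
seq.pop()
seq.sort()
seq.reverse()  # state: [78, 71, 65, 9, 3]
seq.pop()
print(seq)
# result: [78, 71, 65, 9]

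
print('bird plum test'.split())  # ['bird', 'plum', 'test']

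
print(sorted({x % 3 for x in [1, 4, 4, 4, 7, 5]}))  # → [1, 2]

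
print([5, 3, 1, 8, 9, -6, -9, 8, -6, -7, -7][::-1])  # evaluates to [-7, -7, -6, 8, -9, -6, 9, 8, 1, 3, 5]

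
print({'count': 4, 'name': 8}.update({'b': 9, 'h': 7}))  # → None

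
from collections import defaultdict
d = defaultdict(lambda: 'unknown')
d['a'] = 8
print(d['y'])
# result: unknown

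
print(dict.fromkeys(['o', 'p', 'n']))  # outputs {'o': None, 'p': None, 'n': None}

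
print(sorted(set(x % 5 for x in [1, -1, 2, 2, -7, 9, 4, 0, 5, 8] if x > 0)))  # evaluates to [0, 1, 2, 3, 4]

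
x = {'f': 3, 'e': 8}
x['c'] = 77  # {'f': 3, 'e': 8, 'c': 77}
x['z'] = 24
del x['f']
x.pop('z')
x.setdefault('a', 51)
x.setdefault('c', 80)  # 77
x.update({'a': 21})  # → {'e': 8, 'c': 77, 'a': 21}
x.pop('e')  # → 8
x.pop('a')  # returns 21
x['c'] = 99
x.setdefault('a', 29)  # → 29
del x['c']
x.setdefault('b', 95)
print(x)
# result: {'a': 29, 'b': 95}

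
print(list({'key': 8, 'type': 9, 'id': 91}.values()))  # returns [8, 9, 91]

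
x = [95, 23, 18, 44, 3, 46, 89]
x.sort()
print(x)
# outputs [3, 18, 23, 44, 46, 89, 95]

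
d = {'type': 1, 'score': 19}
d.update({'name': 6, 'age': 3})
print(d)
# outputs {'type': 1, 'score': 19, 'name': 6, 'age': 3}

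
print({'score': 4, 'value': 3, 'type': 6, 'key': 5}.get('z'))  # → None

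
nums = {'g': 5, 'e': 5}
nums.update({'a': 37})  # {'g': 5, 'e': 5, 'a': 37}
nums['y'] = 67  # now {'g': 5, 'e': 5, 'a': 37, 'y': 67}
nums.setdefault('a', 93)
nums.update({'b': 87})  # {'g': 5, 'e': 5, 'a': 37, 'y': 67, 'b': 87}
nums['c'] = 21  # {'g': 5, 'e': 5, 'a': 37, 'y': 67, 'b': 87, 'c': 21}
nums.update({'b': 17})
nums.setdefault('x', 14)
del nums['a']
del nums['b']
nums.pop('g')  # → 5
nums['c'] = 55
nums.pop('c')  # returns 55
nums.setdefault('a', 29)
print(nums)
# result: {'e': 5, 'y': 67, 'x': 14, 'a': 29}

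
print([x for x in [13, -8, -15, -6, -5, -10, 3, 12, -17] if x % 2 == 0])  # [-8, -6, -10, 12]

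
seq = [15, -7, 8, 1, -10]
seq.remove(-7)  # [15, 8, 1, -10]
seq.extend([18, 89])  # [15, 8, 1, -10, 18, 89]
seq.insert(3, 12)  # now [15, 8, 1, 12, -10, 18, 89]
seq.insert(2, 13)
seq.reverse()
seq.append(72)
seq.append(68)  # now [89, 18, -10, 12, 1, 13, 8, 15, 72, 68]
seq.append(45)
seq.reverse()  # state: [45, 68, 72, 15, 8, 13, 1, 12, -10, 18, 89]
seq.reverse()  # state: [89, 18, -10, 12, 1, 13, 8, 15, 72, 68, 45]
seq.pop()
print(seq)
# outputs [89, 18, -10, 12, 1, 13, 8, 15, 72, 68]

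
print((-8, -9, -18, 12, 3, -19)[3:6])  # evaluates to (12, 3, -19)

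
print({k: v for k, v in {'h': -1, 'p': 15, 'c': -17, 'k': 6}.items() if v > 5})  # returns {'p': 15, 'k': 6}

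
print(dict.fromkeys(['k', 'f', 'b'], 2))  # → {'k': 2, 'f': 2, 'b': 2}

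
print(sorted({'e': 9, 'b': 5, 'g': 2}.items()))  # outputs [('b', 5), ('e', 9), ('g', 2)]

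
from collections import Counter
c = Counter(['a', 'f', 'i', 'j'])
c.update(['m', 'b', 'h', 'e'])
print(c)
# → Counter({'a': 1, 'f': 1, 'i': 1, 'j': 1, 'm': 1, 'b': 1, 'h': 1, 'e': 1})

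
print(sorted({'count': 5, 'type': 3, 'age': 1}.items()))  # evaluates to [('age', 1), ('count', 5), ('type', 3)]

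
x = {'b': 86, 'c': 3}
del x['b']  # {'c': 3}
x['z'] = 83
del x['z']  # {'c': 3}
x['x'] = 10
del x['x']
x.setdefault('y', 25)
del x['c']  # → {'y': 25}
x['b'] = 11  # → {'y': 25, 'b': 11}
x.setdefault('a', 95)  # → 95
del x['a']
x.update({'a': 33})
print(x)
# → {'y': 25, 'b': 11, 'a': 33}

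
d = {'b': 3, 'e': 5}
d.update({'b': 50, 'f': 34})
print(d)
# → {'b': 50, 'e': 5, 'f': 34}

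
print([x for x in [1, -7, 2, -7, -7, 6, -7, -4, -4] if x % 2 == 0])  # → [2, 6, -4, -4]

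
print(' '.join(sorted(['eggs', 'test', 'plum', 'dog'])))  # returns dog eggs plum test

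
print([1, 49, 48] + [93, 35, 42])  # [1, 49, 48, 93, 35, 42]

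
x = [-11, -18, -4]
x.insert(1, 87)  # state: [-11, 87, -18, -4]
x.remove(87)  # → [-11, -18, -4]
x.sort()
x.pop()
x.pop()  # -11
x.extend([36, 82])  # [-18, 36, 82]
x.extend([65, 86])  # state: [-18, 36, 82, 65, 86]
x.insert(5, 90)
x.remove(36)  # [-18, 82, 65, 86, 90]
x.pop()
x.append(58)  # [-18, 82, 65, 86, 58]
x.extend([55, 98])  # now [-18, 82, 65, 86, 58, 55, 98]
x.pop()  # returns 98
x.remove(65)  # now [-18, 82, 86, 58, 55]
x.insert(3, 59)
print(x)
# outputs [-18, 82, 86, 59, 58, 55]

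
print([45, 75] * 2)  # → [45, 75, 45, 75]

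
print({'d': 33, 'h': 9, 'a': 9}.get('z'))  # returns None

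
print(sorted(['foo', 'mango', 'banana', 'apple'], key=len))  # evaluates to ['foo', 'mango', 'apple', 'banana']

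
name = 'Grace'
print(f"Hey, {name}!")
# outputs Hey, Grace!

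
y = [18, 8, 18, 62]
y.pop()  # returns 62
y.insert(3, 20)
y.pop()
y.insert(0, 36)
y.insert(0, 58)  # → [58, 36, 18, 8, 18]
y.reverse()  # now [18, 8, 18, 36, 58]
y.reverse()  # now [58, 36, 18, 8, 18]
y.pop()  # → 18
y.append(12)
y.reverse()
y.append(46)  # [12, 8, 18, 36, 58, 46]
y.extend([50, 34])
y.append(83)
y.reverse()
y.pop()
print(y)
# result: [83, 34, 50, 46, 58, 36, 18, 8]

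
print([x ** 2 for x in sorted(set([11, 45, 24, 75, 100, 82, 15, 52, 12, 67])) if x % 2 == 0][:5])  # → [144, 576, 2704, 6724, 10000]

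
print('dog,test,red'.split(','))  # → ['dog', 'test', 'red']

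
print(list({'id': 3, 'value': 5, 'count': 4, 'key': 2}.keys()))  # ['id', 'value', 'count', 'key']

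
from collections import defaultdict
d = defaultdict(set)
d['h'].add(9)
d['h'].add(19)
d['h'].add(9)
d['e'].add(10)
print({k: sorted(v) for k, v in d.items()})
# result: {'h': [9, 19], 'e': [10]}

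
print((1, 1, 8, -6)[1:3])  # (1, 8)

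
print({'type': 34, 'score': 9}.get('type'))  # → 34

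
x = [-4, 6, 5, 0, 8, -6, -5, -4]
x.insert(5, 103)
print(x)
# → [-4, 6, 5, 0, 8, 103, -6, -5, -4]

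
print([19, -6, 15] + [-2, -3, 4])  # [19, -6, 15, -2, -3, 4]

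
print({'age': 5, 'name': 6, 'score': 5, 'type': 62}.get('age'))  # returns 5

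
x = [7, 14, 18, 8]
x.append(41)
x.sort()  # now [7, 8, 14, 18, 41]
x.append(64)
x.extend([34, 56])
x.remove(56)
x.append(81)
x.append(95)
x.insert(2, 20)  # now [7, 8, 20, 14, 18, 41, 64, 34, 81, 95]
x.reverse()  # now [95, 81, 34, 64, 41, 18, 14, 20, 8, 7]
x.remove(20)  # [95, 81, 34, 64, 41, 18, 14, 8, 7]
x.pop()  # 7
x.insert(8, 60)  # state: [95, 81, 34, 64, 41, 18, 14, 8, 60]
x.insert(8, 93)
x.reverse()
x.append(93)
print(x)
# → [60, 93, 8, 14, 18, 41, 64, 34, 81, 95, 93]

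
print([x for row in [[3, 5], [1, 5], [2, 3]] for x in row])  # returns [3, 5, 1, 5, 2, 3]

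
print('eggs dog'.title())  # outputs Eggs Dog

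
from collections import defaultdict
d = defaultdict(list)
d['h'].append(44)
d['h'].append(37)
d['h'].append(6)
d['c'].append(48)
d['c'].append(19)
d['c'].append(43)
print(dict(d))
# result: {'h': [44, 37, 6], 'c': [48, 19, 43]}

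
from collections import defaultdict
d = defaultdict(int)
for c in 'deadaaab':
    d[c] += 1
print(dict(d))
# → {'d': 2, 'e': 1, 'a': 4, 'b': 1}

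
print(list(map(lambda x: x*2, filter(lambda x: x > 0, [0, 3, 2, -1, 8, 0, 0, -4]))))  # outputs [6, 4, 16]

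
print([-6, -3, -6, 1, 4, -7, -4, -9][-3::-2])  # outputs [-7, 1, -3]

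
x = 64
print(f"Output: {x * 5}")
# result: Output: 320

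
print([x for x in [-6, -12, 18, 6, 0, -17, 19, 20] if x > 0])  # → [18, 6, 19, 20]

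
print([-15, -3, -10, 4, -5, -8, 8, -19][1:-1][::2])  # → [-3, 4, -8]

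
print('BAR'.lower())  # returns bar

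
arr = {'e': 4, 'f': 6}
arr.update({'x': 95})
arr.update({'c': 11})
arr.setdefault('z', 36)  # 36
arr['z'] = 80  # {'e': 4, 'f': 6, 'x': 95, 'c': 11, 'z': 80}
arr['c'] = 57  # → {'e': 4, 'f': 6, 'x': 95, 'c': 57, 'z': 80}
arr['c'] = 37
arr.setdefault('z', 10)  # 80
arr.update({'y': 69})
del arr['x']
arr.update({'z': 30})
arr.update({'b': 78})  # {'e': 4, 'f': 6, 'c': 37, 'z': 30, 'y': 69, 'b': 78}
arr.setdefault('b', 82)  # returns 78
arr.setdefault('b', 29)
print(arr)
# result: {'e': 4, 'f': 6, 'c': 37, 'z': 30, 'y': 69, 'b': 78}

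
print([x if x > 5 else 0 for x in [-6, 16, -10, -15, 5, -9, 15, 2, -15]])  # [0, 16, 0, 0, 0, 0, 15, 0, 0]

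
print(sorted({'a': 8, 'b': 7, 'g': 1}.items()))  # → [('a', 8), ('b', 7), ('g', 1)]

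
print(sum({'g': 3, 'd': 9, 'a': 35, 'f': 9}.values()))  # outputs 56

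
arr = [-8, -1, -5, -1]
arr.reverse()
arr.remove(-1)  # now [-5, -1, -8]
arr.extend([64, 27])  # [-5, -1, -8, 64, 27]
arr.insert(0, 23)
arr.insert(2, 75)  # [23, -5, 75, -1, -8, 64, 27]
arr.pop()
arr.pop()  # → 64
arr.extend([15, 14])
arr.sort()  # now [-8, -5, -1, 14, 15, 23, 75]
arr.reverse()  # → [75, 23, 15, 14, -1, -5, -8]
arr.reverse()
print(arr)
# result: [-8, -5, -1, 14, 15, 23, 75]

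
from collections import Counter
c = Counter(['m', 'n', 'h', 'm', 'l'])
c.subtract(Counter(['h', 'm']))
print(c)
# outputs Counter({'m': 1, 'n': 1, 'l': 1, 'h': 0})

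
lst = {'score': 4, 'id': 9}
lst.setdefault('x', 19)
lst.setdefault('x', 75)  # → 19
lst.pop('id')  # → 9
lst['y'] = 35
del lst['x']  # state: {'score': 4, 'y': 35}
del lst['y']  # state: {'score': 4}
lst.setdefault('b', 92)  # 92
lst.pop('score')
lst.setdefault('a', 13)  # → 13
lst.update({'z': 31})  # {'b': 92, 'a': 13, 'z': 31}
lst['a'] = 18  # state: {'b': 92, 'a': 18, 'z': 31}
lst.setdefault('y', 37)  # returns 37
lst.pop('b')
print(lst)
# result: {'a': 18, 'z': 31, 'y': 37}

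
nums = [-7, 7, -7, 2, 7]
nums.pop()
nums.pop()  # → 2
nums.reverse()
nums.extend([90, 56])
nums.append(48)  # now [-7, 7, -7, 90, 56, 48]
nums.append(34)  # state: [-7, 7, -7, 90, 56, 48, 34]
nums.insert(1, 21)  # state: [-7, 21, 7, -7, 90, 56, 48, 34]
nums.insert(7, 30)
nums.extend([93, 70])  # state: [-7, 21, 7, -7, 90, 56, 48, 30, 34, 93, 70]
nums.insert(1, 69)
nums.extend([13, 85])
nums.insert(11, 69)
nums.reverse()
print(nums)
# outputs [85, 13, 70, 69, 93, 34, 30, 48, 56, 90, -7, 7, 21, 69, -7]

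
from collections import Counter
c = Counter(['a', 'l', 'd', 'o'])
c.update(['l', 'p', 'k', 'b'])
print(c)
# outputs Counter({'l': 2, 'a': 1, 'd': 1, 'o': 1, 'p': 1, 'k': 1, 'b': 1})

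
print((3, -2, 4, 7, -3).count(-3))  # 1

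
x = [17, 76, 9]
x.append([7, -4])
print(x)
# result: [17, 76, 9, [7, -4]]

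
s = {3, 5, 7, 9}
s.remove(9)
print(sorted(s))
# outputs [3, 5, 7]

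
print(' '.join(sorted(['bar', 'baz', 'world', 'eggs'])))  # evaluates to bar baz eggs world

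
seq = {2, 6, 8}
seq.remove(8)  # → {2, 6}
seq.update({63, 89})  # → {2, 6, 63, 89}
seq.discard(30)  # {2, 6, 63, 89}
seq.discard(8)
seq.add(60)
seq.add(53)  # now {2, 6, 53, 60, 63, 89}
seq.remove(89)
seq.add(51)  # {2, 6, 51, 53, 60, 63}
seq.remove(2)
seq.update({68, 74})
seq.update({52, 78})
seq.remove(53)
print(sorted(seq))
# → [6, 51, 52, 60, 63, 68, 74, 78]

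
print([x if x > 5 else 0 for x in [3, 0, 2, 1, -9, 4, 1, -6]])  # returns [0, 0, 0, 0, 0, 0, 0, 0]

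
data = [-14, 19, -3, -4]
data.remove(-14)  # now [19, -3, -4]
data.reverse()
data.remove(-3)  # [-4, 19]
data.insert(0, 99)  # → [99, -4, 19]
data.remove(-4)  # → [99, 19]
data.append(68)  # [99, 19, 68]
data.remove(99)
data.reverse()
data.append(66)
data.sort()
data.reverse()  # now [68, 66, 19]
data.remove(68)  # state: [66, 19]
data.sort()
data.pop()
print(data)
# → [19]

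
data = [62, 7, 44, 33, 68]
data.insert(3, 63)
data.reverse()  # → [68, 33, 63, 44, 7, 62]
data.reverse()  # [62, 7, 44, 63, 33, 68]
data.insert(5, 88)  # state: [62, 7, 44, 63, 33, 88, 68]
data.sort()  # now [7, 33, 44, 62, 63, 68, 88]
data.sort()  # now [7, 33, 44, 62, 63, 68, 88]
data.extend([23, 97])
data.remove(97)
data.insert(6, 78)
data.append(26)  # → [7, 33, 44, 62, 63, 68, 78, 88, 23, 26]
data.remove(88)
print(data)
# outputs [7, 33, 44, 62, 63, 68, 78, 23, 26]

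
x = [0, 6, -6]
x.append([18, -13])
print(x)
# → [0, 6, -6, [18, -13]]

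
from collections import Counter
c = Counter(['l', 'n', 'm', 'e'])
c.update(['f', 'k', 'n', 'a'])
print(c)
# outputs Counter({'n': 2, 'l': 1, 'm': 1, 'e': 1, 'f': 1, 'k': 1, 'a': 1})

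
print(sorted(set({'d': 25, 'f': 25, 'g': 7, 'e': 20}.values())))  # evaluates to [7, 20, 25]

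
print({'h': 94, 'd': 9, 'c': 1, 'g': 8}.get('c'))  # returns 1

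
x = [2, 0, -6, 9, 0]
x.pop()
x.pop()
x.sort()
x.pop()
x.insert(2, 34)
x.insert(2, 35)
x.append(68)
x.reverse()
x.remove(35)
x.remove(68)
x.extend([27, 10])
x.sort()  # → [-6, 0, 10, 27, 34]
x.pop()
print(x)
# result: [-6, 0, 10, 27]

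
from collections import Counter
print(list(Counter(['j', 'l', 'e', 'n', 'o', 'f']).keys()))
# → ['j', 'l', 'e', 'n', 'o', 'f']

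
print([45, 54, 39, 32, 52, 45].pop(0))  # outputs 45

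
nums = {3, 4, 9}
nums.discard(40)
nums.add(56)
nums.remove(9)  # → {3, 4, 56}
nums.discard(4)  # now {3, 56}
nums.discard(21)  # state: {3, 56}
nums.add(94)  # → {3, 56, 94}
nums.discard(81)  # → {3, 56, 94}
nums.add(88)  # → {3, 56, 88, 94}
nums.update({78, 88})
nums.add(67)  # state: {3, 56, 67, 78, 88, 94}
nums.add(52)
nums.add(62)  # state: {3, 52, 56, 62, 67, 78, 88, 94}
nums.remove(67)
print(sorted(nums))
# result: [3, 52, 56, 62, 78, 88, 94]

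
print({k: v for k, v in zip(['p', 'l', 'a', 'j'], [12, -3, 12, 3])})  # {'p': 12, 'l': -3, 'a': 12, 'j': 3}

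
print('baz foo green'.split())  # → ['baz', 'foo', 'green']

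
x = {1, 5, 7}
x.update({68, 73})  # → {1, 5, 7, 68, 73}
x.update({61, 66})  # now {1, 5, 7, 61, 66, 68, 73}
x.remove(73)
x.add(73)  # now {1, 5, 7, 61, 66, 68, 73}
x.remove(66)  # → {1, 5, 7, 61, 68, 73}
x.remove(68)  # {1, 5, 7, 61, 73}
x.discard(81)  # {1, 5, 7, 61, 73}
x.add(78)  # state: {1, 5, 7, 61, 73, 78}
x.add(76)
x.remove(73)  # {1, 5, 7, 61, 76, 78}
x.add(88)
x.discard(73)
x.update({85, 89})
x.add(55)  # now {1, 5, 7, 55, 61, 76, 78, 85, 88, 89}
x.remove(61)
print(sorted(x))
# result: [1, 5, 7, 55, 76, 78, 85, 88, 89]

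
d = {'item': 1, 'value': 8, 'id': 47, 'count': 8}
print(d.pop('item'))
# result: 1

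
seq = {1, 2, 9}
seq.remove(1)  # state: {2, 9}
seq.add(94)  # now {2, 9, 94}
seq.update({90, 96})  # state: {2, 9, 90, 94, 96}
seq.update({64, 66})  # {2, 9, 64, 66, 90, 94, 96}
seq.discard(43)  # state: {2, 9, 64, 66, 90, 94, 96}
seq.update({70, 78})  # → {2, 9, 64, 66, 70, 78, 90, 94, 96}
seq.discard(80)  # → {2, 9, 64, 66, 70, 78, 90, 94, 96}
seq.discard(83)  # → {2, 9, 64, 66, 70, 78, 90, 94, 96}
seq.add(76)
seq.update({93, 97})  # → {2, 9, 64, 66, 70, 76, 78, 90, 93, 94, 96, 97}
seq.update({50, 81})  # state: {2, 9, 50, 64, 66, 70, 76, 78, 81, 90, 93, 94, 96, 97}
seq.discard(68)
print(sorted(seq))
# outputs [2, 9, 50, 64, 66, 70, 76, 78, 81, 90, 93, 94, 96, 97]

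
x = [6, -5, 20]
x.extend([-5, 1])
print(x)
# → [6, -5, 20, -5, 1]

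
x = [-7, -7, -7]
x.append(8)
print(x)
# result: [-7, -7, -7, 8]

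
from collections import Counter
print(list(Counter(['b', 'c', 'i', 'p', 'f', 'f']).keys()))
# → ['b', 'c', 'i', 'p', 'f']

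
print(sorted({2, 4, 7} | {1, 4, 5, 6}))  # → [1, 2, 4, 5, 6, 7]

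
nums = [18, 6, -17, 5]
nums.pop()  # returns 5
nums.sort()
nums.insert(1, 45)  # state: [-17, 45, 6, 18]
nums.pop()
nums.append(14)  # [-17, 45, 6, 14]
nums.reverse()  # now [14, 6, 45, -17]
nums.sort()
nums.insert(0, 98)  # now [98, -17, 6, 14, 45]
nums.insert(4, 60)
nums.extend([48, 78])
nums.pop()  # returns 78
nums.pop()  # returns 48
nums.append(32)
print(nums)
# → [98, -17, 6, 14, 60, 45, 32]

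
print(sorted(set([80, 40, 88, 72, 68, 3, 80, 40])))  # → [3, 40, 68, 72, 80, 88]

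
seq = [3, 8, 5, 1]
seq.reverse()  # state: [1, 5, 8, 3]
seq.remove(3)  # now [1, 5, 8]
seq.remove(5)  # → [1, 8]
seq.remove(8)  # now [1]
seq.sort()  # [1]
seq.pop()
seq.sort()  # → []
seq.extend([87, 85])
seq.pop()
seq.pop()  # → 87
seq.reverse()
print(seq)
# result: []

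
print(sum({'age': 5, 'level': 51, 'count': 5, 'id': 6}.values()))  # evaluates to 67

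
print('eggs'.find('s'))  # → 3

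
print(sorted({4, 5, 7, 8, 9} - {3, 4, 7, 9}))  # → [5, 8]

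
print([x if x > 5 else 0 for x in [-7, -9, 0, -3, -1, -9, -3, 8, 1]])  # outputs [0, 0, 0, 0, 0, 0, 0, 8, 0]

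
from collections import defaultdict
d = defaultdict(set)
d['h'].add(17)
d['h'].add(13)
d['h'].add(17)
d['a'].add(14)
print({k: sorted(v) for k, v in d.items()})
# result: {'h': [13, 17], 'a': [14]}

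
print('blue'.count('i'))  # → 0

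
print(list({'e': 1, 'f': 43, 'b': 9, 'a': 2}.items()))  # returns [('e', 1), ('f', 43), ('b', 9), ('a', 2)]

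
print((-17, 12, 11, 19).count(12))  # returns 1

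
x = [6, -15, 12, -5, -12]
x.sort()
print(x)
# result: [-15, -12, -5, 6, 12]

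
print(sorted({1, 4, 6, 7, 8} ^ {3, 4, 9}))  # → [1, 3, 6, 7, 8, 9]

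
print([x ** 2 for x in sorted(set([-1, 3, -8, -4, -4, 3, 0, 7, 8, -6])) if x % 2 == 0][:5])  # [64, 36, 16, 0, 64]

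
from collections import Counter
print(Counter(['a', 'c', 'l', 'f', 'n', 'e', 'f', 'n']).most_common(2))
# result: [('f', 2), ('n', 2)]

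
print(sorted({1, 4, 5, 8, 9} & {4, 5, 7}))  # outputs [4, 5]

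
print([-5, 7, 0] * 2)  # [-5, 7, 0, -5, 7, 0]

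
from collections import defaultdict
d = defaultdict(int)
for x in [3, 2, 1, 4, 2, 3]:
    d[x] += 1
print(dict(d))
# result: {3: 2, 2: 2, 1: 1, 4: 1}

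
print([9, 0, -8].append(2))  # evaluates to None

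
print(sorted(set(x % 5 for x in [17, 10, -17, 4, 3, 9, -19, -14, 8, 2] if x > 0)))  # [0, 2, 3, 4]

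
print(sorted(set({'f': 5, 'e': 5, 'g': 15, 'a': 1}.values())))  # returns [1, 5, 15]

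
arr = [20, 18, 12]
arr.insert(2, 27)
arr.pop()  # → 12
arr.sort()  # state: [18, 20, 27]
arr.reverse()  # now [27, 20, 18]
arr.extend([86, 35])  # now [27, 20, 18, 86, 35]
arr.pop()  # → 35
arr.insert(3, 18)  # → [27, 20, 18, 18, 86]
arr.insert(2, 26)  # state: [27, 20, 26, 18, 18, 86]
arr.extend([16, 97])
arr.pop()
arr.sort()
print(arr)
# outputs [16, 18, 18, 20, 26, 27, 86]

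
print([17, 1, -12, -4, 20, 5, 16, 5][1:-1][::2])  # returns [1, -4, 5]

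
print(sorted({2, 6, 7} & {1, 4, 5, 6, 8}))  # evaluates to [6]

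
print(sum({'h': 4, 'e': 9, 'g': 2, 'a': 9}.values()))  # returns 24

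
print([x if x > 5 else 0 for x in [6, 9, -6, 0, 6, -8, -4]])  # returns [6, 9, 0, 0, 6, 0, 0]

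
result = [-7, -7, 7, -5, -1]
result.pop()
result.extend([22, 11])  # [-7, -7, 7, -5, 22, 11]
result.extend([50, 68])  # [-7, -7, 7, -5, 22, 11, 50, 68]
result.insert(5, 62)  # [-7, -7, 7, -5, 22, 62, 11, 50, 68]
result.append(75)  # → [-7, -7, 7, -5, 22, 62, 11, 50, 68, 75]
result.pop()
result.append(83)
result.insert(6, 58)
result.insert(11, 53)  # [-7, -7, 7, -5, 22, 62, 58, 11, 50, 68, 83, 53]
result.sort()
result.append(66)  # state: [-7, -7, -5, 7, 11, 22, 50, 53, 58, 62, 68, 83, 66]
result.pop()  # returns 66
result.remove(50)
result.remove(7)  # [-7, -7, -5, 11, 22, 53, 58, 62, 68, 83]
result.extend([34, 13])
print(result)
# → [-7, -7, -5, 11, 22, 53, 58, 62, 68, 83, 34, 13]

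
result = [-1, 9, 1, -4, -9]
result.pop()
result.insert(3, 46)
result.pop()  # -4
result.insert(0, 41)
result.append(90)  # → [41, -1, 9, 1, 46, 90]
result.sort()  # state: [-1, 1, 9, 41, 46, 90]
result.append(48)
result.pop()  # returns 48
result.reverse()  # [90, 46, 41, 9, 1, -1]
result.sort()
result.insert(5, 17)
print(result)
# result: [-1, 1, 9, 41, 46, 17, 90]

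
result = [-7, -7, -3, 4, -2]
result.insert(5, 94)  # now [-7, -7, -3, 4, -2, 94]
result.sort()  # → [-7, -7, -3, -2, 4, 94]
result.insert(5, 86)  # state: [-7, -7, -3, -2, 4, 86, 94]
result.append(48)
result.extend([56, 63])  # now [-7, -7, -3, -2, 4, 86, 94, 48, 56, 63]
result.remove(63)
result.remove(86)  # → [-7, -7, -3, -2, 4, 94, 48, 56]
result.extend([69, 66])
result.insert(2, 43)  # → [-7, -7, 43, -3, -2, 4, 94, 48, 56, 69, 66]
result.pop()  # 66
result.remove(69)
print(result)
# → [-7, -7, 43, -3, -2, 4, 94, 48, 56]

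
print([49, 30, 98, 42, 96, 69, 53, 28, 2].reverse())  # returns None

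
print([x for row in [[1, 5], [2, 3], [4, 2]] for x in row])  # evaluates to [1, 5, 2, 3, 4, 2]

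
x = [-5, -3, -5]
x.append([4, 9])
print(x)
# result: [-5, -3, -5, [4, 9]]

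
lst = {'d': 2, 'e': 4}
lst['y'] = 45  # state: {'d': 2, 'e': 4, 'y': 45}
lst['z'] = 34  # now {'d': 2, 'e': 4, 'y': 45, 'z': 34}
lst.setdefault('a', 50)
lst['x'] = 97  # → {'d': 2, 'e': 4, 'y': 45, 'z': 34, 'a': 50, 'x': 97}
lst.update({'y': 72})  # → {'d': 2, 'e': 4, 'y': 72, 'z': 34, 'a': 50, 'x': 97}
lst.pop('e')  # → 4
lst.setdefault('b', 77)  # 77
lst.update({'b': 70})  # {'d': 2, 'y': 72, 'z': 34, 'a': 50, 'x': 97, 'b': 70}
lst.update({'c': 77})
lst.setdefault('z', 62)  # 34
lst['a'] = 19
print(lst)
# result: {'d': 2, 'y': 72, 'z': 34, 'a': 19, 'x': 97, 'b': 70, 'c': 77}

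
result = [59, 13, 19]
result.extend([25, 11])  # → [59, 13, 19, 25, 11]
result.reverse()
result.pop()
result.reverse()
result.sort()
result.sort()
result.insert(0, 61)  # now [61, 11, 13, 19, 25]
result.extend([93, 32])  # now [61, 11, 13, 19, 25, 93, 32]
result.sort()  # [11, 13, 19, 25, 32, 61, 93]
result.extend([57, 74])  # [11, 13, 19, 25, 32, 61, 93, 57, 74]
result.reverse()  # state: [74, 57, 93, 61, 32, 25, 19, 13, 11]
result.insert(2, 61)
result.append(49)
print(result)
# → [74, 57, 61, 93, 61, 32, 25, 19, 13, 11, 49]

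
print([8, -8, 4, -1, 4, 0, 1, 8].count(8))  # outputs 2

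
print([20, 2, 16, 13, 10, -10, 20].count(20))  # 2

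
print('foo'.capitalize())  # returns Foo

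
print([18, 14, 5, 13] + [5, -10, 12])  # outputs [18, 14, 5, 13, 5, -10, 12]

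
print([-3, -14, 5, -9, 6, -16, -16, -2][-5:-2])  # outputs [-9, 6, -16]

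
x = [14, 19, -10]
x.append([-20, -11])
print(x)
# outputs [14, 19, -10, [-20, -11]]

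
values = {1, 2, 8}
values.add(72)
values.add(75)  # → {1, 2, 8, 72, 75}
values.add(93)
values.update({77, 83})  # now {1, 2, 8, 72, 75, 77, 83, 93}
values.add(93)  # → {1, 2, 8, 72, 75, 77, 83, 93}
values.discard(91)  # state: {1, 2, 8, 72, 75, 77, 83, 93}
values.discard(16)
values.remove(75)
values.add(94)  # {1, 2, 8, 72, 77, 83, 93, 94}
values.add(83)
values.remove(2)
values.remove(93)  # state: {1, 8, 72, 77, 83, 94}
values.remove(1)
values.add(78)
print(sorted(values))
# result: [8, 72, 77, 78, 83, 94]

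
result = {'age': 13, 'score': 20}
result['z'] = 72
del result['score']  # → {'age': 13, 'z': 72}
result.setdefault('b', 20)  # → 20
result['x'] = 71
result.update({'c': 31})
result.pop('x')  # 71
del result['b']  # {'age': 13, 'z': 72, 'c': 31}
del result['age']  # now {'z': 72, 'c': 31}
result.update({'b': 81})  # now {'z': 72, 'c': 31, 'b': 81}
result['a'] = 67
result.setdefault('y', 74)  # 74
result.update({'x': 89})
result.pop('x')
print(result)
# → {'z': 72, 'c': 31, 'b': 81, 'a': 67, 'y': 74}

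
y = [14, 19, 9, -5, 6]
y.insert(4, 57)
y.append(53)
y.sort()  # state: [-5, 6, 9, 14, 19, 53, 57]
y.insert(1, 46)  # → [-5, 46, 6, 9, 14, 19, 53, 57]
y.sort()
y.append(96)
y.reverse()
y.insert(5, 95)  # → [96, 57, 53, 46, 19, 95, 14, 9, 6, -5]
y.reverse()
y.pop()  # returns 96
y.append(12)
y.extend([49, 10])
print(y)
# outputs [-5, 6, 9, 14, 95, 19, 46, 53, 57, 12, 49, 10]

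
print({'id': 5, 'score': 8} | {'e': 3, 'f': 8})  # {'id': 5, 'score': 8, 'e': 3, 'f': 8}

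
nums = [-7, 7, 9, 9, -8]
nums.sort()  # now [-8, -7, 7, 9, 9]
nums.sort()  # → [-8, -7, 7, 9, 9]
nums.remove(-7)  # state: [-8, 7, 9, 9]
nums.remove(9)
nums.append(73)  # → [-8, 7, 9, 73]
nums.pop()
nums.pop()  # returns 9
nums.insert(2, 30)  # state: [-8, 7, 30]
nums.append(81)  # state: [-8, 7, 30, 81]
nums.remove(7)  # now [-8, 30, 81]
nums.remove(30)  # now [-8, 81]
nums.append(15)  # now [-8, 81, 15]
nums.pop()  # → 15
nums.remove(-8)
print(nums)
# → [81]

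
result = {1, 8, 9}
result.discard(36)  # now {1, 8, 9}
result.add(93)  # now {1, 8, 9, 93}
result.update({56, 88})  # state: {1, 8, 9, 56, 88, 93}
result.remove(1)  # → {8, 9, 56, 88, 93}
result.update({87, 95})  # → {8, 9, 56, 87, 88, 93, 95}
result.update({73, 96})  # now {8, 9, 56, 73, 87, 88, 93, 95, 96}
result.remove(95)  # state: {8, 9, 56, 73, 87, 88, 93, 96}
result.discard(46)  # {8, 9, 56, 73, 87, 88, 93, 96}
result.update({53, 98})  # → {8, 9, 53, 56, 73, 87, 88, 93, 96, 98}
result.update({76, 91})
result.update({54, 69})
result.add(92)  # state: {8, 9, 53, 54, 56, 69, 73, 76, 87, 88, 91, 92, 93, 96, 98}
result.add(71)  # {8, 9, 53, 54, 56, 69, 71, 73, 76, 87, 88, 91, 92, 93, 96, 98}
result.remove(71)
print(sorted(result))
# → [8, 9, 53, 54, 56, 69, 73, 76, 87, 88, 91, 92, 93, 96, 98]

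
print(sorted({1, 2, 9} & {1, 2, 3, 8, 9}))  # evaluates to [1, 2, 9]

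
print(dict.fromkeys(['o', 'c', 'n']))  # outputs {'o': None, 'c': None, 'n': None}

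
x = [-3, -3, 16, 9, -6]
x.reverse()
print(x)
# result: [-6, 9, 16, -3, -3]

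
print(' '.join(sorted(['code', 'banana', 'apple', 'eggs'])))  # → apple banana code eggs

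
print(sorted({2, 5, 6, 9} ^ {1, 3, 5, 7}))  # [1, 2, 3, 6, 7, 9]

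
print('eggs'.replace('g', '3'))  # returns e33s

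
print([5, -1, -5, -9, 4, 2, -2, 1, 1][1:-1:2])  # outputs [-1, -9, 2, 1]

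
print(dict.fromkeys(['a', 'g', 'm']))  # {'a': None, 'g': None, 'm': None}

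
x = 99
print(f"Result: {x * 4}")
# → Result: 396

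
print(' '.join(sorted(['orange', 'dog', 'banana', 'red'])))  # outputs banana dog orange red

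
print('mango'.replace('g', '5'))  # man5o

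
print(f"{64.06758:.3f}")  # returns 64.068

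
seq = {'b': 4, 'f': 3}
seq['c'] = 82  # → {'b': 4, 'f': 3, 'c': 82}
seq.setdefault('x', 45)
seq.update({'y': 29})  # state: {'b': 4, 'f': 3, 'c': 82, 'x': 45, 'y': 29}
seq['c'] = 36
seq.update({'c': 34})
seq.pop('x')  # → 45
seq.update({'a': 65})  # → {'b': 4, 'f': 3, 'c': 34, 'y': 29, 'a': 65}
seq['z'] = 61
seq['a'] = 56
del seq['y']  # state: {'b': 4, 'f': 3, 'c': 34, 'a': 56, 'z': 61}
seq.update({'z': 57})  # {'b': 4, 'f': 3, 'c': 34, 'a': 56, 'z': 57}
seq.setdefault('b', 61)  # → 4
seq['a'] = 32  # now {'b': 4, 'f': 3, 'c': 34, 'a': 32, 'z': 57}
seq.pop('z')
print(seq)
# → {'b': 4, 'f': 3, 'c': 34, 'a': 32}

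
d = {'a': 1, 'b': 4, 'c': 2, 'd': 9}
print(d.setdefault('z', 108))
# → 108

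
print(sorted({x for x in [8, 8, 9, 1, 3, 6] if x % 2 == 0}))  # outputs [6, 8]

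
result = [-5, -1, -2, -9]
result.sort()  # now [-9, -5, -2, -1]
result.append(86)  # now [-9, -5, -2, -1, 86]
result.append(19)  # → [-9, -5, -2, -1, 86, 19]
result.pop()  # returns 19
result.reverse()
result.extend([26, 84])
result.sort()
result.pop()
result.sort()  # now [-9, -5, -2, -1, 26, 84]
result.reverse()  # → [84, 26, -1, -2, -5, -9]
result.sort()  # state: [-9, -5, -2, -1, 26, 84]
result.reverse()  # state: [84, 26, -1, -2, -5, -9]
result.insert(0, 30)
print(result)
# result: [30, 84, 26, -1, -2, -5, -9]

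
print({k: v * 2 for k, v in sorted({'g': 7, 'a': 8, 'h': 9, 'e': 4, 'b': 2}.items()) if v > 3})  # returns {'a': 16, 'e': 8, 'g': 14, 'h': 18}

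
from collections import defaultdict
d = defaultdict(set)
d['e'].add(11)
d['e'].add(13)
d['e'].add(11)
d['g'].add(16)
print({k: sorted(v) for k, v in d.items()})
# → {'e': [11, 13], 'g': [16]}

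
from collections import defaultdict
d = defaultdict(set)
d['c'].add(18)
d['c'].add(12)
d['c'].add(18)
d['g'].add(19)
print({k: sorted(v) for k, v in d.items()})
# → {'c': [12, 18], 'g': [19]}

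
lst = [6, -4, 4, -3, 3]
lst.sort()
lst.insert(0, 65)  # [65, -4, -3, 3, 4, 6]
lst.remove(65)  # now [-4, -3, 3, 4, 6]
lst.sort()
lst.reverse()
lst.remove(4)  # [6, 3, -3, -4]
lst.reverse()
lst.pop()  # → 6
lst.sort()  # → [-4, -3, 3]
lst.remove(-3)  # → [-4, 3]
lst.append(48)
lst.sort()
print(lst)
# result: [-4, 3, 48]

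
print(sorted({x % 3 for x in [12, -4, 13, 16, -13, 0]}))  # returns [0, 1, 2]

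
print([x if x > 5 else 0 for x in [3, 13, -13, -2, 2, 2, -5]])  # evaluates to [0, 13, 0, 0, 0, 0, 0]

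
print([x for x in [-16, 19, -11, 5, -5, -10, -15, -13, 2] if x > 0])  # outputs [19, 5, 2]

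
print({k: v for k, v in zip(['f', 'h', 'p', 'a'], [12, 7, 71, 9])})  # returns {'f': 12, 'h': 7, 'p': 71, 'a': 9}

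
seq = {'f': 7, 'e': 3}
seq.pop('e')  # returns 3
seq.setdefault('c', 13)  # 13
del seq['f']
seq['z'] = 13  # {'c': 13, 'z': 13}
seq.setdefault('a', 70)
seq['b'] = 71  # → {'c': 13, 'z': 13, 'a': 70, 'b': 71}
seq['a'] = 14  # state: {'c': 13, 'z': 13, 'a': 14, 'b': 71}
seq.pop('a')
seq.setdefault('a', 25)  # 25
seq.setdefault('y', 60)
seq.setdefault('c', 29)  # 13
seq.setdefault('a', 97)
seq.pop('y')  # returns 60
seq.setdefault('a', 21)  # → 25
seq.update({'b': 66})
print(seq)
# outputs {'c': 13, 'z': 13, 'b': 66, 'a': 25}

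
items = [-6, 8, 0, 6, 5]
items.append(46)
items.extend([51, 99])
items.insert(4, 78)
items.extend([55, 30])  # [-6, 8, 0, 6, 78, 5, 46, 51, 99, 55, 30]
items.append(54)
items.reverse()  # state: [54, 30, 55, 99, 51, 46, 5, 78, 6, 0, 8, -6]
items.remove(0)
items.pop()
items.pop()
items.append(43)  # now [54, 30, 55, 99, 51, 46, 5, 78, 6, 43]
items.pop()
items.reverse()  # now [6, 78, 5, 46, 51, 99, 55, 30, 54]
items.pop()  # 54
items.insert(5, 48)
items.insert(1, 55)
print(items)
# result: [6, 55, 78, 5, 46, 51, 48, 99, 55, 30]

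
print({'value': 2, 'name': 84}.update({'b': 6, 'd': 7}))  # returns None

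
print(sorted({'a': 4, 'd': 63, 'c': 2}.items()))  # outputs [('a', 4), ('c', 2), ('d', 63)]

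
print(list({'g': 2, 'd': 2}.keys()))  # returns ['g', 'd']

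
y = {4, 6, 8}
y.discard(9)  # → {4, 6, 8}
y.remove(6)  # {4, 8}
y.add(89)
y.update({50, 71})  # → {4, 8, 50, 71, 89}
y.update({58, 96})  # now {4, 8, 50, 58, 71, 89, 96}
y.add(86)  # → {4, 8, 50, 58, 71, 86, 89, 96}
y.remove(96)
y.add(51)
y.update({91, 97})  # {4, 8, 50, 51, 58, 71, 86, 89, 91, 97}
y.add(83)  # {4, 8, 50, 51, 58, 71, 83, 86, 89, 91, 97}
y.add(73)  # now {4, 8, 50, 51, 58, 71, 73, 83, 86, 89, 91, 97}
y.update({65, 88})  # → {4, 8, 50, 51, 58, 65, 71, 73, 83, 86, 88, 89, 91, 97}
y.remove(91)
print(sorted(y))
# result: [4, 8, 50, 51, 58, 65, 71, 73, 83, 86, 88, 89, 97]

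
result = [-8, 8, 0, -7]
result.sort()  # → [-8, -7, 0, 8]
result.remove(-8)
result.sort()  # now [-7, 0, 8]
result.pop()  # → 8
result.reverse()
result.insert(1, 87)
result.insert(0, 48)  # [48, 0, 87, -7]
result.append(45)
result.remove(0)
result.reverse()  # [45, -7, 87, 48]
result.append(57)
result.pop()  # 57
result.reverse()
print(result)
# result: [48, 87, -7, 45]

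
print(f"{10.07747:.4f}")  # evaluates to 10.0775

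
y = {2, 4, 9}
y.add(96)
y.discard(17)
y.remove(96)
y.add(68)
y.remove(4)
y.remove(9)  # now {2, 68}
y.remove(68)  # {2}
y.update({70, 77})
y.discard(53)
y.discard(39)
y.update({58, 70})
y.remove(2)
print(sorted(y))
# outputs [58, 70, 77]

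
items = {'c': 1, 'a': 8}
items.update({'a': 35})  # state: {'c': 1, 'a': 35}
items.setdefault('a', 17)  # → 35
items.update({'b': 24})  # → {'c': 1, 'a': 35, 'b': 24}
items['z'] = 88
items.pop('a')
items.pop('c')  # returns 1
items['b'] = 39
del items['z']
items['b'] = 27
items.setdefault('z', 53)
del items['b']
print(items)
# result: {'z': 53}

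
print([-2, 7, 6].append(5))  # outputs None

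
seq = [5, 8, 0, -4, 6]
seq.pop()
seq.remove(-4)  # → [5, 8, 0]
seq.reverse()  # [0, 8, 5]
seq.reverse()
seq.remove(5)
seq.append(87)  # [8, 0, 87]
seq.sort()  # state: [0, 8, 87]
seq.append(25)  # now [0, 8, 87, 25]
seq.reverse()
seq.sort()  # [0, 8, 25, 87]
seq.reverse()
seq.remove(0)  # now [87, 25, 8]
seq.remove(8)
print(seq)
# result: [87, 25]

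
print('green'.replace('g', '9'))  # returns 9reen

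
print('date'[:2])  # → da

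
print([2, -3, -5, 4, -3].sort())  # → None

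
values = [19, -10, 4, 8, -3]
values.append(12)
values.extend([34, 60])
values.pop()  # 60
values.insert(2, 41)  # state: [19, -10, 41, 4, 8, -3, 12, 34]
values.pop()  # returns 34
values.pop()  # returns 12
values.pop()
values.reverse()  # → [8, 4, 41, -10, 19]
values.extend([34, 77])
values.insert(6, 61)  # [8, 4, 41, -10, 19, 34, 61, 77]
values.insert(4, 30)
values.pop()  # 77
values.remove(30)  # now [8, 4, 41, -10, 19, 34, 61]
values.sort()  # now [-10, 4, 8, 19, 34, 41, 61]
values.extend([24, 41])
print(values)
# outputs [-10, 4, 8, 19, 34, 41, 61, 24, 41]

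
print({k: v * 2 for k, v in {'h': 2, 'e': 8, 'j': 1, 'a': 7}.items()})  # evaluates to {'h': 4, 'e': 16, 'j': 2, 'a': 14}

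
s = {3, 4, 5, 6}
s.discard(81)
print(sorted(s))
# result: [3, 4, 5, 6]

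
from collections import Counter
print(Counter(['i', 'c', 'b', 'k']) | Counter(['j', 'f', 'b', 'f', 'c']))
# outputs Counter({'f': 2, 'i': 1, 'c': 1, 'b': 1, 'k': 1, 'j': 1})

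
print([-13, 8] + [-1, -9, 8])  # [-13, 8, -1, -9, 8]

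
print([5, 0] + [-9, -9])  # [5, 0, -9, -9]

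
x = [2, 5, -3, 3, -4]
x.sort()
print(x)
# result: [-4, -3, 2, 3, 5]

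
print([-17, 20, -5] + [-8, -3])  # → [-17, 20, -5, -8, -3]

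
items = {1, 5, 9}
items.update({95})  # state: {1, 5, 9, 95}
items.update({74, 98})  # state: {1, 5, 9, 74, 95, 98}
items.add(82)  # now {1, 5, 9, 74, 82, 95, 98}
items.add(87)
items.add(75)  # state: {1, 5, 9, 74, 75, 82, 87, 95, 98}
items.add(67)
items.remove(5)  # {1, 9, 67, 74, 75, 82, 87, 95, 98}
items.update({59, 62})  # {1, 9, 59, 62, 67, 74, 75, 82, 87, 95, 98}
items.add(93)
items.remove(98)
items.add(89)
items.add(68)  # {1, 9, 59, 62, 67, 68, 74, 75, 82, 87, 89, 93, 95}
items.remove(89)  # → {1, 9, 59, 62, 67, 68, 74, 75, 82, 87, 93, 95}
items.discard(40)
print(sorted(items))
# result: [1, 9, 59, 62, 67, 68, 74, 75, 82, 87, 93, 95]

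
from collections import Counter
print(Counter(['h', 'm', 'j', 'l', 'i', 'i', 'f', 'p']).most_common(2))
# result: [('i', 2), ('h', 1)]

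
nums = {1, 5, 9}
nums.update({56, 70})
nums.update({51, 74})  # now {1, 5, 9, 51, 56, 70, 74}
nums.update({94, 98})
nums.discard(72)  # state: {1, 5, 9, 51, 56, 70, 74, 94, 98}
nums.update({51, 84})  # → {1, 5, 9, 51, 56, 70, 74, 84, 94, 98}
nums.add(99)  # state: {1, 5, 9, 51, 56, 70, 74, 84, 94, 98, 99}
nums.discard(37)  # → {1, 5, 9, 51, 56, 70, 74, 84, 94, 98, 99}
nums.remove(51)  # {1, 5, 9, 56, 70, 74, 84, 94, 98, 99}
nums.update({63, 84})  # {1, 5, 9, 56, 63, 70, 74, 84, 94, 98, 99}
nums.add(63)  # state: {1, 5, 9, 56, 63, 70, 74, 84, 94, 98, 99}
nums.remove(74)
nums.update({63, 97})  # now {1, 5, 9, 56, 63, 70, 84, 94, 97, 98, 99}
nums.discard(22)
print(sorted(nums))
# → [1, 5, 9, 56, 63, 70, 84, 94, 97, 98, 99]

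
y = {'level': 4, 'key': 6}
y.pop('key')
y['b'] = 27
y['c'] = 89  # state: {'level': 4, 'b': 27, 'c': 89}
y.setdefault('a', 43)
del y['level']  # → {'b': 27, 'c': 89, 'a': 43}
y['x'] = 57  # {'b': 27, 'c': 89, 'a': 43, 'x': 57}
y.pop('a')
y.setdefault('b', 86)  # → 27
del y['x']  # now {'b': 27, 'c': 89}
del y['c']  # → {'b': 27}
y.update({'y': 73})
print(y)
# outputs {'b': 27, 'y': 73}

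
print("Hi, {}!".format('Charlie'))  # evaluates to Hi, Charlie!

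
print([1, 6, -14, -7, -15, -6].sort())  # None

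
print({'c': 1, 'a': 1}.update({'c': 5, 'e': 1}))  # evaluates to None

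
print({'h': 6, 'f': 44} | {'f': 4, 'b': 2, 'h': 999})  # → {'h': 999, 'f': 4, 'b': 2}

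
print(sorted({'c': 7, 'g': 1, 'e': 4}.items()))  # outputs [('c', 7), ('e', 4), ('g', 1)]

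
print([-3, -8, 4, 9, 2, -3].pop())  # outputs -3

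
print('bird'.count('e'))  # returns 0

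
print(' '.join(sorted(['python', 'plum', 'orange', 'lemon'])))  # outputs lemon orange plum python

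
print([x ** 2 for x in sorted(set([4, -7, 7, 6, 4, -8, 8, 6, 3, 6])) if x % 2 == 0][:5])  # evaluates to [64, 16, 36, 64]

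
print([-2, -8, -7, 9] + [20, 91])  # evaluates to [-2, -8, -7, 9, 20, 91]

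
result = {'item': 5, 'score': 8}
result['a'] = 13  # {'item': 5, 'score': 8, 'a': 13}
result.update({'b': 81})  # {'item': 5, 'score': 8, 'a': 13, 'b': 81}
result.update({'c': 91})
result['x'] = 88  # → {'item': 5, 'score': 8, 'a': 13, 'b': 81, 'c': 91, 'x': 88}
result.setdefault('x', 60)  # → 88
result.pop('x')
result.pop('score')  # 8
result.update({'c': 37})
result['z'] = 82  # {'item': 5, 'a': 13, 'b': 81, 'c': 37, 'z': 82}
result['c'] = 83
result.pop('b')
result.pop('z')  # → 82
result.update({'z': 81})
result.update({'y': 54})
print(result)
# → {'item': 5, 'a': 13, 'c': 83, 'z': 81, 'y': 54}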